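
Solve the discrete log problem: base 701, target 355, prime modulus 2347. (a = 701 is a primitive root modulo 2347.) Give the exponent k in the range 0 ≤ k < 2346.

340

Baby-step giant-step with m = ceil(sqrt(2346)) = 49.
Baby table (701^j mod 2347 for j=0..48):
  0:1  1:701  2:878  3:564  4:1068  5:2322  6:1251  7:1520
  8:2329  9:1464  10:625  11:1583  12:1899  13:450  14:952  15:804
  16:324  17:1812  18:485  19:2017  20:1023  21:1288  22:1640  23:1957
  24:1209  25:242  26:658  27:1246  28:362  29:286  30:991  31:2326
  32:1708  33:338  34:2238  35:1042  36:525  37:1893  38:938  39:378
  40:2114  41:957  42:1962  43:20  44:2285  45:1131  46:1892  47:237
  48:1847
Giant step factor: 701^(-49) ≡ 480 (mod 2347).
Scan 355·480^i mod 2347 for i = 0, 1, …:
  i=0: 355   i=1: 1416   i=2: 1397   i=3: 1665
  i=4: 1220   i=5: 1197   i=6: 1892
Match at i=6, j=46: k = 6·49 + 46 = 340.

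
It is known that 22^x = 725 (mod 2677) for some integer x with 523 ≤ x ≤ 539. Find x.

Compute 22^523 mod 2677 = 1432, then multiply by 22 repeatedly:
  22^523=1432  22^524=2057  22^525=2422  22^526=2421  22^527=2399
  22^528=1915  22^529=1975  22^530=618  22^531=211  22^532=1965
  22^533=398  22^534=725
Found 725 at exponent 534.

534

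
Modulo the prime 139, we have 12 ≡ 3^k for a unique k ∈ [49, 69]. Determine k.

65

Compute 3^49 mod 139 = 22, then multiply by 3 repeatedly:
  3^49=22  3^50=66  3^51=59  3^52=38  3^53=114
  3^54=64  3^55=53  3^56=20  3^57=60  3^58=41
  3^59=123  3^60=91  3^61=134  3^62=124  3^63=94
  3^64=4  3^65=12
Found 12 at exponent 65.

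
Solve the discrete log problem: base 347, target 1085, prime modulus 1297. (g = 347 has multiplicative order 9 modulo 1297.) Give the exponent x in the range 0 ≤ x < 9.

2

Successive powers of 347 modulo 1297:
  347^0=1  347^1=347  347^2=1085
So 347^2 ≡ 1085 (mod 1297), giving x = 2.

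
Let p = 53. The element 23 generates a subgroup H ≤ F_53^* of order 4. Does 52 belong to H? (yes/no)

yes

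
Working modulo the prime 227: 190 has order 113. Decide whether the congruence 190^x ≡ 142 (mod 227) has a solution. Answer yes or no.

142 ∈ ⟨190⟩ iff 142^113 ≡ 1 (mod 227), since |⟨190⟩| = 113.
142^113 mod 227 = 226.
Since 226 ≠ 1, 142 does not lie in the subgroup.

no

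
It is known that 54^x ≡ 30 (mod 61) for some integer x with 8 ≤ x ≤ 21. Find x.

11

Compute 54^8 mod 61 = 57, then multiply by 54 repeatedly:
  54^8=57  54^9=28  54^10=48  54^11=30
Found 30 at exponent 11.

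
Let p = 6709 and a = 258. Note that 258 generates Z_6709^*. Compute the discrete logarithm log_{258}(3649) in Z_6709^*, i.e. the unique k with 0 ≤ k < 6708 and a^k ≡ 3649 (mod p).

Baby-step giant-step with m = ceil(sqrt(6708)) = 82.
Baby table (258^j mod 6709 for j=0..81):
  0:1  1:258  2:6183  3:5181  4:1607  5:5357  6:52  7:6707
  8:6193  9:1052  10:3056  11:3495  12:2704  13:6605  14:4  15:1032
  16:4605  17:597  18:6428  19:1301  20:208  21:6701  22:4645  23:4208
  24:5515  25:562  26:4107  27:6293  28:16  29:4128  30:5002  31:2388
  32:5585  33:5204  34:832  35:6677  36:5162  37:3414  38:1933  39:2248
  40:3010  41:5045  42:64  43:3094  44:6590  45:2843  46:2213  47:689
  48:3328  49:6581  50:521  51:238  52:1023  53:2283  54:5331  55:53
  56:256  57:5667  58:6233  59:4663  60:2143  61:2756  62:6603  63:6197
  64:2084  65:952  66:4092  67:2423  68:1197  69:212  70:1024  71:2541
  72:4805  73:5234  74:1863  75:4315  76:6285  77:4661  78:1627  79:3808
  80:2950  81:2983
Giant step factor: 258^(-82) ≡ 4858 (mod 6709).
Scan 3649·4858^i mod 6709 for i = 0, 1, …:
  i=0: 3649   i=1: 1664   i=2: 6076   i=3: 4317
  i=4: 6361   i=5: 84   i=6: 5532   i=7: 4911
  i=8: 434   i=9: 1746     …   i=41: 6235
  i=42: 5204
Match at i=42, j=33: k = 42·82 + 33 = 3477.

3477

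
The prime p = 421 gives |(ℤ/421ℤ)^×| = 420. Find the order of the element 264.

The order of 264 must divide p − 1 = 420 = 2^2 · 3 · 5 · 7.
Divisors: 1, 2, 3, 4, 5, 6, 7, 10, 12, 14, 15, 20, 21, 28, 30, 35, 42, 60, 70, 84, 105, 140, 210, 420.
Check each in increasing order: 264^1 ≡ 264;  264^2 ≡ 231;  264^3 ≡ 360;  264^4 ≡ 315;  264^5 ≡ 223;  264^6 ≡ 353;  264^7 ≡ 151;  264^10 ≡ 51;  264^12 ≡ 414;  264^14 ≡ 67;  264^15 ≡ 6;  264^20 ≡ 75;  264^21 ≡ 13;  264^28 ≡ 279;  264^30 ≡ 36;  264^35 ≡ 29;  264^42 ≡ 169;  264^60 ≡ 33;  264^70 ≡ 420;  264^84 ≡ 354;  264^105 ≡ 392;  264^140 ≡ 1.
Smallest exponent giving 1 is 140.

140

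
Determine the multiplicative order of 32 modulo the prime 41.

The order of 32 must divide p − 1 = 40 = 2^3 · 5.
Divisors: 1, 2, 4, 5, 8, 10, 20, 40.
Check each in increasing order: 32^1 ≡ 32;  32^2 ≡ 40;  32^4 ≡ 1.
Smallest exponent giving 1 is 4.

4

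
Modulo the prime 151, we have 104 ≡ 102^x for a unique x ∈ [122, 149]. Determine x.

139

Compute 102^122 mod 151 = 21, then multiply by 102 repeatedly:
  102^122=21  102^123=28  102^124=138  102^125=33  102^126=44
  102^127=109  102^128=95  102^129=26  102^130=85  102^131=63
  102^132=84  102^133=112  102^134=99  102^135=132  102^136=25
  102^137=134  102^138=78  102^139=104
Found 104 at exponent 139.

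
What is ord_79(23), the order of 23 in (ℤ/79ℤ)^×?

The order of 23 must divide p − 1 = 78 = 2 · 3 · 13.
Divisors: 1, 2, 3, 6, 13, 26, 39, 78.
Check each in increasing order: 23^1 ≡ 23;  23^2 ≡ 55;  23^3 ≡ 1.
Smallest exponent giving 1 is 3.

3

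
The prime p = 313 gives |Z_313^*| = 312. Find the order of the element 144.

The order of 144 must divide p − 1 = 312 = 2^3 · 3 · 13.
Divisors: 1, 2, 3, 4, 6, 8, 12, 13, 24, 26, 39, 52, 78, 104, 156, 312.
Check each in increasing order: 144^1 ≡ 144;  144^2 ≡ 78;  144^3 ≡ 277;  144^4 ≡ 137;  144^6 ≡ 44;  144^8 ≡ 302;  144^12 ≡ 58;  144^13 ≡ 214;  144^24 ≡ 234;  144^26 ≡ 98;  144^39 ≡ 1.
Smallest exponent giving 1 is 39.

39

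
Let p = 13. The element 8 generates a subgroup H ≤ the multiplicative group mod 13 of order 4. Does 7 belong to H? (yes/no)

no

⟨8⟩ has order 4; its elements mod 13 are {1, 5, 8, 12}.
7 is not in this set.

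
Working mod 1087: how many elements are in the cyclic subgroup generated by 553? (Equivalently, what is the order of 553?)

The order of 553 must divide p − 1 = 1086 = 2 · 3 · 181.
Divisors: 1, 2, 3, 6, 181, 362, 543, 1086.
Check each in increasing order: 553^1 ≡ 553;  553^2 ≡ 362;  553^3 ≡ 178;  553^6 ≡ 161;  553^181 ≡ 830;  553^362 ≡ 829;  553^543 ≡ 1086;  553^1086 ≡ 1.
Smallest exponent giving 1 is 1086.

1086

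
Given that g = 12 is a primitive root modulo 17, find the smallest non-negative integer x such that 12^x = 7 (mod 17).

Successive powers of 12 modulo 17:
  12^0=1  12^1=12  12^2=8  12^3=11  12^4=13  12^5=3
  12^6=2  12^7=7
So 12^7 ≡ 7 (mod 17), giving x = 7.

7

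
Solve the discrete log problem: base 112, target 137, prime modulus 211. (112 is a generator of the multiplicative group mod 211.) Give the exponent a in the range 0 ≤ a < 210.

Baby-step giant-step with m = ceil(sqrt(210)) = 15.
Baby table (112^j mod 211 for j=0..14):
  0:1  1:112  2:95  3:90  4:163  5:110  6:82  7:111
  8:194  9:206  10:73  11:158  12:183  13:29  14:83
Giant step factor: 112^(-15) ≡ 88 (mod 211).
Scan 137·88^i mod 211 for i = 0, 1, …:
  i=0: 137   i=1: 29
Match at i=1, j=13: a = 1·15 + 13 = 28.

28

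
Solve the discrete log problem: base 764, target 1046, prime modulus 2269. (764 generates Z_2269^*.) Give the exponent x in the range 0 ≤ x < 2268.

903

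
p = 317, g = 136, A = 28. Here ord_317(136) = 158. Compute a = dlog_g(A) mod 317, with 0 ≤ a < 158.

138

Baby-step giant-step with m = ceil(sqrt(158)) = 13.
Baby table (136^j mod 317 for j=0..12):
  0:1  1:136  2:110  3:61  4:54  5:53  6:234  7:124
  8:63  9:9  10:273  11:39  12:232
Giant step factor: 136^(-13) ≡ 302 (mod 317).
Scan 28·302^i mod 317 for i = 0, 1, …:
  i=0: 28   i=1: 214   i=2: 277   i=3: 283
  i=4: 193   i=5: 275   i=6: 313   i=7: 60
  i=8: 51   i=9: 186   i=10: 63
Match at i=10, j=8: a = 10·13 + 8 = 138.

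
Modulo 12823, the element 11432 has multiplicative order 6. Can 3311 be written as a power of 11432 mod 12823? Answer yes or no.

3311 ∈ ⟨11432⟩ iff 3311^6 ≡ 1 (mod 12823), since |⟨11432⟩| = 6.
3311^6 mod 12823 = 7708.
Since 7708 ≠ 1, 3311 does not lie in the subgroup.

no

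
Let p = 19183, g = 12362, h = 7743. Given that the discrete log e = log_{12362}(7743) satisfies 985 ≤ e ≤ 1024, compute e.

995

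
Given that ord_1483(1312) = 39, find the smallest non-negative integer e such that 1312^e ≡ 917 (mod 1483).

14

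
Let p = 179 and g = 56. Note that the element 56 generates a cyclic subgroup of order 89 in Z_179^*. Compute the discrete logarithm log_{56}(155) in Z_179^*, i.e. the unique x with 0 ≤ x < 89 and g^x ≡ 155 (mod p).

39

Baby-step giant-step with m = ceil(sqrt(89)) = 10.
Baby table (56^j mod 179 for j=0..9):
  0:1  1:56  2:93  3:17  4:57  5:149  6:110  7:74
  8:27  9:80
Giant step factor: 56^(-10) ≡ 36 (mod 179).
Scan 155·36^i mod 179 for i = 0, 1, …:
  i=0: 155   i=1: 31   i=2: 42   i=3: 80
Match at i=3, j=9: x = 3·10 + 9 = 39.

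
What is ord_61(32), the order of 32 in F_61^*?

12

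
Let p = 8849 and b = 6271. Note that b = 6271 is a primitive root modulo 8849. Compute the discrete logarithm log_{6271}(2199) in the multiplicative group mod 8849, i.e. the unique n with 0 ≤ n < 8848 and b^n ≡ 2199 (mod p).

6333

Baby-step giant-step with m = ceil(sqrt(8848)) = 95.
Baby table (6271^j mod 8849 for j=0..94):
  0:1  1:6271  2:485  3:6228  4:5151  5:3071  6:2817  7:2803
  8:3499  9:5558  10:6856  11:5534  12:6785  13:2743  14:7746  15:3005
  16:4834  17:6189  18:8354  19:1854  20:7697  21:5441  22:7616  23:1883
  24:3727  25:1808  26:2399  27:829  28:4296  29:3860  30:4045  31:4961
  32:6196  33:8006  34:5249  35:7048  36:6102  37:2566  38:3904  39:5650
  40:8603  41:5909  42:4576  43:7638  44:7110  45:5548  46:6089  47:684
  48:6448  49:4327  50:3583  51:1382  52:3351  53:6595  54:5868  55:4086
  56:5451  57:8383  58:6733  59:4064  60:224  61:6562  62:2452  63:5779
  64:3454  65:6531  66:2729  67:8442  68:5064  69:6132  70:4867  71:756
  72:6661  73:3851  74:700  75:596  76:3238  77:5892  78:4157  79:8242
  80:7422  81:6471  82:6976  83:5889  84:3042  85:6787  86:6436  87:8716
  88:6612  89:6287  90:3482  91:5139  92:7460  93:5846  94:7708
Giant step factor: 6271^(-95) ≡ 6950 (mod 8849).
Scan 2199·6950^i mod 8849 for i = 0, 1, …:
  i=0: 2199   i=1: 827   i=2: 4649   i=3: 2851
  i=4: 1539   i=5: 6458   i=6: 972   i=7: 3613
  i=8: 5737   i=9: 7405     …   i=65: 5640
  i=66: 5779
Match at i=66, j=63: n = 66·95 + 63 = 6333.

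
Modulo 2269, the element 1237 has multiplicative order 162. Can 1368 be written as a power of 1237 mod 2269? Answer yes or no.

1368 ∈ ⟨1237⟩ iff 1368^162 ≡ 1 (mod 2269), since |⟨1237⟩| = 162.
1368^162 mod 2269 = 1.
Since 1 = 1, 1368 lies in the subgroup.

yes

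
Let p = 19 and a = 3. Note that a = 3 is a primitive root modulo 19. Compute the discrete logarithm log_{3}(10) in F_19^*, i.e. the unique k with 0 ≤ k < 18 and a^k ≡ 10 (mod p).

Successive powers of 3 modulo 19:
  3^0=1  3^1=3  3^2=9  3^3=8  3^4=5  3^5=15
  3^6=7  3^7=2  3^8=6  3^9=18  3^10=16  3^11=10
So 3^11 ≡ 10 (mod 19), giving k = 11.

11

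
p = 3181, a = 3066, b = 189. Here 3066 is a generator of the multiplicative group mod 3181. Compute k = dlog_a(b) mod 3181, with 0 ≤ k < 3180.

2557

Baby-step giant-step with m = ceil(sqrt(3180)) = 57.
Baby table (3066^j mod 3181 for j=0..56):
  0:1  1:3066  2:501  3:2824  4:2883  5:2460  6:209  7:1413
  8:2917  9:1731  10:1338  11:1999  12:2328  13:2665  14:2082  15:2326
  16:2895  17:1080  18:3040  19:310  20:2522  21:2622  22:665  23:3050
  24:2341  25:1170  26:2233  27:866  28:2202  29:1250  30:2576  31:2774
  32:2271  33:2858  34:2154  35:408  36:795  37:824  38:670  39:2475
  40:1665  41:2566  42:743  43:442  44:66  45:1953  46:1256  47:1886
  48:2599  49:129  50:1070  51:1009  52:1662  53:2911  54:2421  55:1513
  56:960
Giant step factor: 3066^(-57) ≡ 2225 (mod 3181).
Scan 189·2225^i mod 3181 for i = 0, 1, …:
  i=0: 189   i=1: 633   i=2: 2423   i=3: 2561
  i=4: 1054   i=5: 753   i=6: 2219   i=7: 363
  i=8: 2882   i=9: 2735     …   i=43: 2918
  i=44: 129
Match at i=44, j=49: k = 44·57 + 49 = 2557.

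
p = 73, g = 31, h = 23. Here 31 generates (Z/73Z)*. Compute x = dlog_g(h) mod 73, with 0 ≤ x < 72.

50

Baby-step giant-step with m = ceil(sqrt(72)) = 9.
Baby table (31^j mod 73 for j=0..8):
  0:1  1:31  2:12  3:7  4:71  5:11  6:49  7:59
  8:4
Giant step factor: 31^(-9) ≡ 63 (mod 73).
Scan 23·63^i mod 73 for i = 0, 1, …:
  i=0: 23   i=1: 62   i=2: 37   i=3: 68
  i=4: 50   i=5: 11
Match at i=5, j=5: x = 5·9 + 5 = 50.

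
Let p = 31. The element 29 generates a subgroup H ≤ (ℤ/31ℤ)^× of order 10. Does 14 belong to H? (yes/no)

no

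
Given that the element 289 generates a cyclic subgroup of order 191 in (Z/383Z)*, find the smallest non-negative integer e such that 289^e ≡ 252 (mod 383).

102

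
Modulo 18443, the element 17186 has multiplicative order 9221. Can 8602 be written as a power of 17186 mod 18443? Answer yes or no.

no

8602 ∈ ⟨17186⟩ iff 8602^9221 ≡ 1 (mod 18443), since |⟨17186⟩| = 9221.
8602^9221 mod 18443 = 18442.
Since 18442 ≠ 1, 8602 does not lie in the subgroup.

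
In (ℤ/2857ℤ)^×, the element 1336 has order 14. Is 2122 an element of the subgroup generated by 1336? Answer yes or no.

no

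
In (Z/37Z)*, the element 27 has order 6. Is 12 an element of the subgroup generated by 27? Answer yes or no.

12 ∈ ⟨27⟩ iff 12^6 ≡ 1 (mod 37), since |⟨27⟩| = 6.
12^6 mod 37 = 10.
Since 10 ≠ 1, 12 does not lie in the subgroup.

no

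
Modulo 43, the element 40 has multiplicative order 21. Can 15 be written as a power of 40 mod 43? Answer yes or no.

yes

15 ∈ ⟨40⟩ iff 15^21 ≡ 1 (mod 43), since |⟨40⟩| = 21.
15^21 mod 43 = 1.
Since 1 = 1, 15 lies in the subgroup.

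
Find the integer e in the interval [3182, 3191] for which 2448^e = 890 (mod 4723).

Compute 2448^3182 mod 4723 = 3478, then multiply by 2448 repeatedly:
  2448^3182=3478  2448^3183=3298  2448^3184=1897  2448^3185=1147  2448^3186=2394
  2448^3187=3992  2448^3188=529  2448^3189=890
Found 890 at exponent 3189.

3189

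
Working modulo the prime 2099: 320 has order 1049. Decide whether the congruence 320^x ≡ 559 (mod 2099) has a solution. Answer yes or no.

559 ∈ ⟨320⟩ iff 559^1049 ≡ 1 (mod 2099), since |⟨320⟩| = 1049.
559^1049 mod 2099 = 1.
Since 1 = 1, 559 lies in the subgroup.

yes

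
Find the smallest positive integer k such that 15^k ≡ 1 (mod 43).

The order of 15 must divide p − 1 = 42 = 2 · 3 · 7.
Divisors: 1, 2, 3, 6, 7, 14, 21, 42.
Check each in increasing order: 15^1 ≡ 15;  15^2 ≡ 10;  15^3 ≡ 21;  15^6 ≡ 11;  15^7 ≡ 36;  15^14 ≡ 6;  15^21 ≡ 1.
Smallest exponent giving 1 is 21.

21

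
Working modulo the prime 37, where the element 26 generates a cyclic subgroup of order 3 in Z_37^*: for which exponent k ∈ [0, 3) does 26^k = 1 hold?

0

Successive powers of 26 modulo 37:
  26^0=1
So 26^0 ≡ 1 (mod 37), giving k = 0.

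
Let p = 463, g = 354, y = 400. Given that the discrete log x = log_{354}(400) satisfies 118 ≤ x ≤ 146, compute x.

Compute 354^118 mod 463 = 172, then multiply by 354 repeatedly:
  354^118=172  354^119=235  354^120=313  354^121=145  354^122=400
Found 400 at exponent 122.

122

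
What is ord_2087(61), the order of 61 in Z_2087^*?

1043

The order of 61 must divide p − 1 = 2086 = 2 · 7 · 149.
Divisors: 1, 2, 7, 14, 149, 298, 1043, 2086.
Check each in increasing order: 61^1 ≡ 61;  61^2 ≡ 1634;  61^7 ≡ 1489;  61^14 ≡ 727;  61^149 ≡ 1381;  61^298 ≡ 1730;  61^1043 ≡ 1.
Smallest exponent giving 1 is 1043.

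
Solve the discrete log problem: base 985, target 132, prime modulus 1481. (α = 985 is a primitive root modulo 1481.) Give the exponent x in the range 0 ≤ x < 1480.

Baby-step giant-step with m = ceil(sqrt(1480)) = 39.
Baby table (985^j mod 1481 for j=0..38):
  0:1  1:985  2:170  3:97  4:761  5:199  6:523  7:1248
  8:50  9:377  10:1095  11:407  12:1025  13:1064  14:973  15:198
  16:1019  17:1078  18:1434  19:1097  20:896  21:1365  22:1258  23:1014
  24:596  25:584  26:612  27:53  28:370  29:124  30:698  31:346
  32:180  33:1061  34:980  35:1169  36:728  37:276  38:837
Giant step factor: 985^(-39) ≡ 957 (mod 1481).
Scan 132·957^i mod 1481 for i = 0, 1, …:
  i=0: 132   i=1: 439   i=2: 1000   i=3: 274
  i=4: 81   i=5: 505   i=6: 479   i=7: 774
  i=8: 218   i=9: 1286     …   i=15: 1009
  i=16: 1
Match at i=16, j=0: x = 16·39 + 0 = 624.

624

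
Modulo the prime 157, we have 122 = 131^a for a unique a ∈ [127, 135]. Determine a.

Compute 131^127 mod 157 = 139, then multiply by 131 repeatedly:
  131^127=139  131^128=154  131^129=78  131^130=13  131^131=133
  131^132=153  131^133=104  131^134=122
Found 122 at exponent 134.

134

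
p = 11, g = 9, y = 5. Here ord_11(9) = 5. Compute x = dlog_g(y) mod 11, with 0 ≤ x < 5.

Successive powers of 9 modulo 11:
  9^0=1  9^1=9  9^2=4  9^3=3  9^4=5
So 9^4 ≡ 5 (mod 11), giving x = 4.

4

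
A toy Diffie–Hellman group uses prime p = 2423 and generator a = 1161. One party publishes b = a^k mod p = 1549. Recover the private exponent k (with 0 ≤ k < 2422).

324

Baby-step giant-step with m = ceil(sqrt(2422)) = 50.
Baby table (1161^j mod 2423 for j=0..49):
  0:1  1:1161  2:733  3:540  4:1806  5:871  6:840  7:1194
  8:278  9:499  10:242  11:2317  12:507  13:2261  14:912  15:2404
  16:2171  17:611  18:1855  19:2031  20:412  21:1001  22:1544  23:1987
  24:211  25:248  26:2014  27:59  28:655  29:2056  30:361  31:2365
  32:506  33:1100  34:179  35:1864  36:365  37:2163  38:1015  39:837
  40:134  41:502  42:1302  43:2093  44:2127  45:410  46:1102  47:78
  48:907  49:1445
Giant step factor: 1161^(-50) ≡ 446 (mod 2423).
Scan 1549·446^i mod 2423 for i = 0, 1, …:
  i=0: 1549   i=1: 299   i=2: 89   i=3: 926
  i=4: 1086   i=5: 2179   i=6: 211
Match at i=6, j=24: k = 6·50 + 24 = 324.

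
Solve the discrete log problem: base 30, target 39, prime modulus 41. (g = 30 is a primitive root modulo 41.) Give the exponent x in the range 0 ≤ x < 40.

2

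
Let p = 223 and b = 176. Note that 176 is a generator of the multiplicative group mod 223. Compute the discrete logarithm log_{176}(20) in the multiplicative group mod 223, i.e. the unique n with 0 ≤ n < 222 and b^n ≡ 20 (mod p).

Baby-step giant-step with m = ceil(sqrt(222)) = 15.
Baby table (176^j mod 223 for j=0..14):
  0:1  1:176  2:202  3:95  4:218  5:12  6:105  7:194
  8:25  9:163  10:144  11:145  12:98  13:77  14:172
Giant step factor: 176^(-15) ≡ 219 (mod 223).
Scan 20·219^i mod 223 for i = 0, 1, …:
  i=0: 20   i=1: 143   i=2: 97   i=3: 58
  i=4: 214   i=5: 36   i=6: 79   i=7: 130
  i=8: 149   i=9: 73     …   i=13: 179
  i=14: 176
Match at i=14, j=1: n = 14·15 + 1 = 211.

211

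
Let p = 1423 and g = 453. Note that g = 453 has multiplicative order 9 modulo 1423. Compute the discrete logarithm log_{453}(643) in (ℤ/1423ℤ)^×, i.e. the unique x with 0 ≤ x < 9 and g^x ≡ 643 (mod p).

6

Successive powers of 453 modulo 1423:
  453^0=1  453^1=453  453^2=297  453^3=779  453^4=1406  453^5=837
  453^6=643
So 453^6 ≡ 643 (mod 1423), giving x = 6.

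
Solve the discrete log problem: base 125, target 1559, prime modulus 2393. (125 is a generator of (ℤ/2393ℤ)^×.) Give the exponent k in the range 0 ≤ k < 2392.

Baby-step giant-step with m = ceil(sqrt(2392)) = 49.
Baby table (125^j mod 2393 for j=0..48):
  0:1  1:125  2:1267  3:437  4:1979  5:896  6:1922  7:950
  8:1493  9:2364  10:1161  11:1545  12:1685  13:41  14:339  15:1694
  16:1166  17:2170  18:841  19:2226  20:662  21:1388  22:1204  23:2134
  24:1127  25:2081  26:1681  27:1934  28:57  29:2339  30:429  31:979
  32:332  33:819  34:1869  35:1504  36:1346  37:740  38:1566  39:1917
  40:325  41:2337  42:179  43:838  44:1851  45:1647  46:77  47:53
  48:1839
Giant step factor: 125^(-49) ≡ 700 (mod 2393).
Scan 1559·700^i mod 2393 for i = 0, 1, …:
  i=0: 1559   i=1: 92   i=2: 2182   i=3: 666
  i=4: 1958   i=5: 1804   i=6: 1689   i=7: 158
  i=8: 522   i=9: 1664     …   i=46: 1708
  i=47: 1493
Match at i=47, j=8: k = 47·49 + 8 = 2311.

2311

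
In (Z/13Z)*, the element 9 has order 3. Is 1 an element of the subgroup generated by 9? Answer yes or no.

yes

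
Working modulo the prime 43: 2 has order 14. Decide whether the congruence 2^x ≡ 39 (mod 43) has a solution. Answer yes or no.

yes

⟨2⟩ has order 14; its elements mod 43 are {1, 2, 4, 8, 11, 16, 21, 22, 27, 32, 35, 39, 41, 42}.
39 is in this set.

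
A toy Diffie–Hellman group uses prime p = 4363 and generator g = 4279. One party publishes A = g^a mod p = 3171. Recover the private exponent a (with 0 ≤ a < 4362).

3292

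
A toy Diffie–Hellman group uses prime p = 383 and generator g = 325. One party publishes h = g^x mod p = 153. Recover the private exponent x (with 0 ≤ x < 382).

378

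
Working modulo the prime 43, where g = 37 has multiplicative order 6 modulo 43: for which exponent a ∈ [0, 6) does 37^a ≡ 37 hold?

1

Successive powers of 37 modulo 43:
  37^0=1  37^1=37
So 37^1 ≡ 37 (mod 43), giving a = 1.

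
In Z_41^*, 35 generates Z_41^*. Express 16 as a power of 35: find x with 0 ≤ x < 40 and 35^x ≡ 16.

24

Successive powers of 35 modulo 41:
  35^0=1  35^1=35  35^2=36  35^3=30  35^4=25  35^5=14
  35^6=39  35^7=12  35^8=10  35^9=22  35^10=32  35^11=13
  35^12=4  35^13=17  35^14=21  35^15=38  35^16=18  35^17=15
  35^18=33  35^19=7  35^20=40  35^21=6  35^22=5  35^23=11
  35^24=16
So 35^24 ≡ 16 (mod 41), giving x = 24.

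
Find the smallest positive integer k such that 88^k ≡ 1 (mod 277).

69

The order of 88 must divide p − 1 = 276 = 2^2 · 3 · 23.
Divisors: 1, 2, 3, 4, 6, 12, 23, 46, 69, 92, 138, 276.
Check each in increasing order: 88^1 ≡ 88;  88^2 ≡ 265;  88^3 ≡ 52;  88^4 ≡ 144;  88^6 ≡ 211;  88^12 ≡ 201;  88^23 ≡ 116;  88^46 ≡ 160;  88^69 ≡ 1.
Smallest exponent giving 1 is 69.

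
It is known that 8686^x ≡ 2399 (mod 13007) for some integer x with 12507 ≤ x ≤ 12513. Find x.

12510

Compute 8686^12507 mod 13007 = 12151, then multiply by 8686 repeatedly:
  8686^12507=12151  8686^12508=4788  8686^12509=5189  8686^12510=2399
Found 2399 at exponent 12510.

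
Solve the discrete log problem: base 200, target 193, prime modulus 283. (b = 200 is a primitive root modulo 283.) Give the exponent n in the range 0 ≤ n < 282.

Baby-step giant-step with m = ceil(sqrt(282)) = 17.
Baby table (200^j mod 283 for j=0..16):
  0:1  1:200  2:97  3:156  4:70  5:133  6:281  7:166
  8:89  9:254  10:143  11:17  12:4  13:234  14:105  15:58
  16:280
Giant step factor: 200^(-17) ≡ 258 (mod 283).
Scan 193·258^i mod 283 for i = 0, 1, …:
  i=0: 193   i=1: 269   i=2: 67   i=3: 23
  i=4: 274   i=5: 225   i=6: 35   i=7: 257
  i=8: 84   i=9: 164     …   i=13: 73
  i=14: 156
Match at i=14, j=3: n = 14·17 + 3 = 241.

241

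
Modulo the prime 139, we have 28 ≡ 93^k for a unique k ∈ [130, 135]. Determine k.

130

Compute 93^130 mod 139 = 28, then multiply by 93 repeatedly:
  93^130=28
Found 28 at exponent 130.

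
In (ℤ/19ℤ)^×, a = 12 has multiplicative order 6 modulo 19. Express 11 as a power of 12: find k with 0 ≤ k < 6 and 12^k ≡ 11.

2

Successive powers of 12 modulo 19:
  12^0=1  12^1=12  12^2=11
So 12^2 ≡ 11 (mod 19), giving k = 2.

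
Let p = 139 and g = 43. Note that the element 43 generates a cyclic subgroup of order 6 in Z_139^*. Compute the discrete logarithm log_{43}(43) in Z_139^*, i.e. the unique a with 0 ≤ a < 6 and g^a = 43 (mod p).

1

Successive powers of 43 modulo 139:
  43^0=1  43^1=43
So 43^1 ≡ 43 (mod 139), giving a = 1.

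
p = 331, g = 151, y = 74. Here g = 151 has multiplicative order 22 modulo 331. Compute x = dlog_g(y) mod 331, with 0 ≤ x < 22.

Successive powers of 151 modulo 331:
  151^0=1  151^1=151  151^2=293  151^3=220  151^4=120  151^5=246
  151^6=74
So 151^6 ≡ 74 (mod 331), giving x = 6.

6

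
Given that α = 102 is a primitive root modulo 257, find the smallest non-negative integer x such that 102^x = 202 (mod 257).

131

Baby-step giant-step with m = ceil(sqrt(256)) = 16.
Baby table (102^j mod 257 for j=0..15):
  0:1  1:102  2:124  3:55  4:213  5:138  6:198  7:150
  8:137  9:96  10:26  11:82  12:140  13:145  14:141  15:247
Giant step factor: 102^(-16) ≡ 225 (mod 257).
Scan 202·225^i mod 257 for i = 0, 1, …:
  i=0: 202   i=1: 218   i=2: 220   i=3: 156
  i=4: 148   i=5: 147   i=6: 179   i=7: 183
  i=8: 55
Match at i=8, j=3: x = 8·16 + 3 = 131.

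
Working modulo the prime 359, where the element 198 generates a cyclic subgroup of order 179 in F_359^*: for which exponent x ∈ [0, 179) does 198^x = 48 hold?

150

Baby-step giant-step with m = ceil(sqrt(179)) = 14.
Baby table (198^j mod 359 for j=0..13):
  0:1  1:198  2:73  3:94  4:303  5:41  6:220  7:121
  8:264  9:217  10:245  11:45  12:294  13:54
Giant step factor: 198^(-14) ≡ 23 (mod 359).
Scan 48·23^i mod 359 for i = 0, 1, …:
  i=0: 48   i=1: 27   i=2: 262   i=3: 282
  i=4: 24   i=5: 193   i=6: 131   i=7: 141
  i=8: 12   i=9: 276   i=10: 245
Match at i=10, j=10: x = 10·14 + 10 = 150.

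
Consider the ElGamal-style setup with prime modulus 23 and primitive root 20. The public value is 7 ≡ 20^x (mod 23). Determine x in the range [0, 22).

Successive powers of 20 modulo 23:
  20^0=1  20^1=20  20^2=9  20^3=19  20^4=12  20^5=10
  20^6=16  20^7=21  20^8=6  20^9=5  20^10=8  20^11=22
  20^12=3  20^13=14  20^14=4  20^15=11  20^16=13  20^17=7
So 20^17 ≡ 7 (mod 23), giving x = 17.

17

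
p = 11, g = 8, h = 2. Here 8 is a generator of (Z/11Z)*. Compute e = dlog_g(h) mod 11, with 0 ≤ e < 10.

Successive powers of 8 modulo 11:
  8^0=1  8^1=8  8^2=9  8^3=6  8^4=4  8^5=10
  8^6=3  8^7=2
So 8^7 ≡ 2 (mod 11), giving e = 7.

7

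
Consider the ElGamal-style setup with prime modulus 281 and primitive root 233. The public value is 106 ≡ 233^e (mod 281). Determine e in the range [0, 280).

Baby-step giant-step with m = ceil(sqrt(280)) = 17.
Baby table (233^j mod 281 for j=0..16):
  0:1  1:233  2:56  3:122  4:45  5:88  6:272  7:151
  8:58  9:26  10:157  11:51  12:81  13:46  14:40  15:47
  16:273
Giant step factor: 233^(-17) ≡ 251 (mod 281).
Scan 106·251^i mod 281 for i = 0, 1, …:
  i=0: 106   i=1: 192   i=2: 141   i=3: 266
  i=4: 169   i=5: 269   i=6: 79   i=7: 159
  i=8: 7   i=9: 71     …   i=14: 98
  i=15: 151
Match at i=15, j=7: e = 15·17 + 7 = 262.

262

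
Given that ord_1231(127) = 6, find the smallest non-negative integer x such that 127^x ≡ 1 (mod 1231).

Successive powers of 127 modulo 1231:
  127^0=1
So 127^0 ≡ 1 (mod 1231), giving x = 0.

0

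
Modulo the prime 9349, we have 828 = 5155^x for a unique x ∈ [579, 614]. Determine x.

Compute 5155^579 mod 9349 = 6529, then multiply by 5155 repeatedly:
  5155^579=6529  5155^580=595  5155^581=753  5155^582=1880  5155^583=5836
  5155^584=8847  5155^585=1863  5155^586=2342  5155^587=3451  5155^588=8107
  5155^589=1555  5155^590=3932  5155^591=828
Found 828 at exponent 591.

591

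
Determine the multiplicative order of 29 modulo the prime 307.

306

The order of 29 must divide p − 1 = 306 = 2 · 3^2 · 17.
Divisors: 1, 2, 3, 6, 9, 17, 18, 34, 51, 102, 153, 306.
Check each in increasing order: 29^1 ≡ 29;  29^2 ≡ 227;  29^3 ≡ 136;  29^6 ≡ 76;  29^9 ≡ 205;  29^17 ≡ 20;  29^18 ≡ 273;  29^34 ≡ 93;  29^51 ≡ 18;  29^102 ≡ 17;  29^153 ≡ 306;  29^306 ≡ 1.
Smallest exponent giving 1 is 306.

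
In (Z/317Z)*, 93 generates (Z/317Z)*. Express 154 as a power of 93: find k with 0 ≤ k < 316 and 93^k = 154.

55

Baby-step giant-step with m = ceil(sqrt(316)) = 18.
Baby table (93^j mod 317 for j=0..17):
  0:1  1:93  2:90  3:128  4:175  5:108  6:217  7:210
  8:193  9:197  10:252  11:295  12:173  13:239  14:37  15:271
  16:160  17:298
Giant step factor: 93^(-18) ≡ 263 (mod 317).
Scan 154·263^i mod 317 for i = 0, 1, …:
  i=0: 154   i=1: 243   i=2: 192   i=3: 93
Match at i=3, j=1: k = 3·18 + 1 = 55.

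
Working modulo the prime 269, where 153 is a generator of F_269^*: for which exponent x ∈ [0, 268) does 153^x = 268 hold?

134

Baby-step giant-step with m = ceil(sqrt(268)) = 17.
Baby table (153^j mod 269 for j=0..16):
  0:1  1:153  2:6  3:111  4:36  5:128  6:216  7:230
  8:220  9:35  10:244  11:210  12:119  13:184  14:176  15:28
  16:249
Giant step factor: 153^(-17) ≡ 261 (mod 269).
Scan 268·261^i mod 269 for i = 0, 1, …:
  i=0: 268   i=1: 8   i=2: 205   i=3: 243
  i=4: 208   i=5: 219   i=6: 131   i=7: 28
Match at i=7, j=15: x = 7·17 + 15 = 134.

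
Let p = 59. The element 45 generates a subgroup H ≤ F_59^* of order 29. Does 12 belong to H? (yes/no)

yes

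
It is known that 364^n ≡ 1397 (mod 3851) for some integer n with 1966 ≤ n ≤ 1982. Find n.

Compute 364^1966 mod 3851 = 3801, then multiply by 364 repeatedly:
  364^1966=3801  364^1967=1055  364^1968=2771  364^1969=3533  364^1970=3629
  364^1971=63  364^1972=3677  364^1973=2131  364^1974=1633  364^1975=1358
  364^1976=1384  364^1977=3146  364^1978=1397
Found 1397 at exponent 1978.

1978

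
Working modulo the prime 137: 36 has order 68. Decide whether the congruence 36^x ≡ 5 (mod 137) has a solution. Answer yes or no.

5 ∈ ⟨36⟩ iff 5^68 ≡ 1 (mod 137), since |⟨36⟩| = 68.
5^68 mod 137 = 136.
Since 136 ≠ 1, 5 does not lie in the subgroup.

no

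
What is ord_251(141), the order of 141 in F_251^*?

The order of 141 must divide p − 1 = 250 = 2 · 5^3.
Divisors: 1, 2, 5, 10, 25, 50, 125, 250.
Check each in increasing order: 141^1 ≡ 141;  141^2 ≡ 52;  141^5 ≡ 246;  141^10 ≡ 25;  141^25 ≡ 138;  141^50 ≡ 219;  141^125 ≡ 250;  141^250 ≡ 1.
Smallest exponent giving 1 is 250.

250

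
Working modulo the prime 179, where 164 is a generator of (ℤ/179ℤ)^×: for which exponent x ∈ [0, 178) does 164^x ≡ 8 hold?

127

Baby-step giant-step with m = ceil(sqrt(178)) = 14.
Baby table (164^j mod 179 for j=0..13):
  0:1  1:164  2:46  3:26  4:147  5:122  6:139  7:63
  8:129  9:34  10:27  11:132  12:168  13:165
Giant step factor: 164^(-14) ≡ 52 (mod 179).
Scan 8·52^i mod 179 for i = 0, 1, …:
  i=0: 8   i=1: 58   i=2: 152   i=3: 28
  i=4: 24   i=5: 174   i=6: 98   i=7: 84
  i=8: 72   i=9: 164
Match at i=9, j=1: x = 9·14 + 1 = 127.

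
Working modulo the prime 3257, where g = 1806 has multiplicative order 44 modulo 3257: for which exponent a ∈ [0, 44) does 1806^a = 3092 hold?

Baby-step giant-step with m = ceil(sqrt(44)) = 7.
Baby table (1806^j mod 3257 for j=0..6):
  0:1  1:1806  2:1379  3:2126  4:2810  5:454  6:2417
Giant step factor: 1806^(-7) ≡ 203 (mod 3257).
Scan 3092·203^i mod 3257 for i = 0, 1, …:
  i=0: 3092   i=1: 2332   i=2: 1131   i=3: 1603
  i=4: 2966   i=5: 2810
Match at i=5, j=4: a = 5·7 + 4 = 39.

39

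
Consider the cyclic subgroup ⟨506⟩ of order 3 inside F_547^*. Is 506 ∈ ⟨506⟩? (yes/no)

506 ∈ ⟨506⟩ iff 506^3 ≡ 1 (mod 547), since |⟨506⟩| = 3.
506^3 mod 547 = 1.
Since 1 = 1, 506 lies in the subgroup.

yes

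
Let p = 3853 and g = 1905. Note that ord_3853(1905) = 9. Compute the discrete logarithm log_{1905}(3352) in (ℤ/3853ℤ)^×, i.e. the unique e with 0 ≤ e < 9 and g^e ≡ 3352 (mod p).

2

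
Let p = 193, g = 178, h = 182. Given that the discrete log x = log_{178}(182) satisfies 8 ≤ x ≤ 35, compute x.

27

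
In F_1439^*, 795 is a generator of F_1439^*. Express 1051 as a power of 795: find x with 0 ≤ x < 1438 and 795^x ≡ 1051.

Baby-step giant-step with m = ceil(sqrt(1438)) = 38.
Baby table (795^j mod 1439 for j=0..37):
  0:1  1:795  2:304  3:1367  4:320  5:1136  6:867  7:1423
  8:231  9:892  10:1152  11:636  12:531  13:518  14:256  15:621
  16:118  17:275  18:1336  19:138  20:346  21:221  22:137  23:990
  24:1356  25:209  26:670  27:220  28:781  29:686  30:1428  31:1328
  32:973  33:792  34:797  35:455  36:536  37:176
Giant step factor: 795^(-38) ≡ 1012 (mod 1439).
Scan 1051·1012^i mod 1439 for i = 0, 1, …:
  i=0: 1051   i=1: 191   i=2: 466   i=3: 1039
  i=4: 998   i=5: 1237   i=6: 1353   i=7: 747
  i=8: 489   i=9: 1291     …   i=20: 942
  i=21: 686
Match at i=21, j=29: x = 21·38 + 29 = 827.

827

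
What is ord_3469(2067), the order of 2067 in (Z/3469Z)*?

The order of 2067 must divide p − 1 = 3468 = 2^2 · 3 · 17^2.
Divisors: 1, 2, 3, 4, 6, 12, 17, 34, 51, 68, 102, 204, 289, 578, 867, 1156, 1734, 3468.
Check each in increasing order: 2067^1 ≡ 2067;  2067^2 ≡ 2150;  2067^3 ≡ 261;  2067^4 ≡ 1792;  2067^6 ≡ 2210;  2067^12 ≡ 3217;  2067^17 ≡ 516;  2067^34 ≡ 2612;  2067^51 ≡ 1820;  2067^68 ≡ 2490;  2067^102 ≡ 2974;  2067^204 ≡ 2195;  2067^289 ≡ 3118;  2067^578 ≡ 1786;  2067^867 ≡ 1003;  2067^1156 ≡ 1785;  2067^1734 ≡ 3468;  2067^3468 ≡ 1.
Smallest exponent giving 1 is 3468.

3468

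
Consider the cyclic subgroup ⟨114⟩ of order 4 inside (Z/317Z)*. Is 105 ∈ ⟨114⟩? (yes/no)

105 ∈ ⟨114⟩ iff 105^4 ≡ 1 (mod 317), since |⟨114⟩| = 4.
105^4 mod 317 = 145.
Since 145 ≠ 1, 105 does not lie in the subgroup.

no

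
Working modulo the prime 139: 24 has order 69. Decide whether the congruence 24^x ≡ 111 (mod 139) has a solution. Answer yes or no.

no

111 ∈ ⟨24⟩ iff 111^69 ≡ 1 (mod 139), since |⟨24⟩| = 69.
111^69 mod 139 = 138.
Since 138 ≠ 1, 111 does not lie in the subgroup.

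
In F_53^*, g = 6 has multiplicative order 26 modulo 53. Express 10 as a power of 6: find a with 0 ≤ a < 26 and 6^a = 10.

Successive powers of 6 modulo 53:
  6^0=1  6^1=6  6^2=36  6^3=4  6^4=24  6^5=38
  6^6=16  6^7=43  6^8=46  6^9=11  6^10=13  6^11=25
  6^12=44  6^13=52  6^14=47  6^15=17  6^16=49  6^17=29
  6^18=15  6^19=37  6^20=10
So 6^20 ≡ 10 (mod 53), giving a = 20.

20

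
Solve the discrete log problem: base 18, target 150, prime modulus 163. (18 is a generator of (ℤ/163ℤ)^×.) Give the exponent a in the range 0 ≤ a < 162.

102

Baby-step giant-step with m = ceil(sqrt(162)) = 13.
Baby table (18^j mod 163 for j=0..12):
  0:1  1:18  2:161  3:127  4:4  5:72  6:155  7:19
  8:16  9:125  10:131  11:76  12:64
Giant step factor: 18^(-13) ≡ 89 (mod 163).
Scan 150·89^i mod 163 for i = 0, 1, …:
  i=0: 150   i=1: 147   i=2: 43   i=3: 78
  i=4: 96   i=5: 68   i=6: 21   i=7: 76
Match at i=7, j=11: a = 7·13 + 11 = 102.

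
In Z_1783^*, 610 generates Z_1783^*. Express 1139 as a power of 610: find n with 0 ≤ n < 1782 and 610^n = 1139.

Baby-step giant-step with m = ceil(sqrt(1782)) = 43.
Baby table (610^j mod 1783 for j=0..42):
  0:1  1:610  2:1236  3:1534  4:1448  5:695  6:1379  7:1397
  8:1679  9:748  10:1615  11:934  12:963  13:823  14:1007  15:918
  16:118  17:660  18:1425  19:929  20:1479  21:1775  22:469  23:810
  24:209  25:897  26:1572  27:1449  28:1305  29:832  30:1148  31:1344
  32:1443  33:1211  34:548  35:859  36:1571  37:839  38:69  39:1081
  40:1483  41:649  42:64
Giant step factor: 610^(-43) ≡ 1505 (mod 1783).
Scan 1139·1505^i mod 1783 for i = 0, 1, …:
  i=0: 1139   i=1: 732   i=2: 1549   i=3: 864
  i=4: 513   i=5: 26   i=6: 1687   i=7: 1726
  i=8: 1582   i=9: 605   i=10: 1195   i=11: 1211
Match at i=11, j=33: n = 11·43 + 33 = 506.

506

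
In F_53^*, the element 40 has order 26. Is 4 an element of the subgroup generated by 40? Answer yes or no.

yes

4 ∈ ⟨40⟩ iff 4^26 ≡ 1 (mod 53), since |⟨40⟩| = 26.
4^26 mod 53 = 1.
Since 1 = 1, 4 lies in the subgroup.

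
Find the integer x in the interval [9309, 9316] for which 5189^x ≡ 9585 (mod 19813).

9315

Compute 5189^9309 mod 19813 = 15897, then multiply by 5189 repeatedly:
  5189^9309=15897  5189^9310=8014  5189^9311=16972  5189^9312=18736  5189^9313=18526
  5189^9314=18551  5189^9315=9585
Found 9585 at exponent 9315.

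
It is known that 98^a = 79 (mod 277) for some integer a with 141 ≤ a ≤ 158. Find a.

Compute 98^141 mod 277 = 54, then multiply by 98 repeatedly:
  98^141=54  98^142=29  98^143=72  98^144=131  98^145=96
  98^146=267  98^147=128  98^148=79
Found 79 at exponent 148.

148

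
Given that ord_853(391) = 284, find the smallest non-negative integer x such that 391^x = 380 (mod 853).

Baby-step giant-step with m = ceil(sqrt(284)) = 17.
Baby table (391^j mod 853 for j=0..16):
  0:1  1:391  2:194  3:790  4:104  5:573  6:557  7:272
  8:580  9:735  10:777  11:139  12:610  13:523  14:626  15:808
  16:318
Giant step factor: 391^(-17) ≡ 499 (mod 853).
Scan 380·499^i mod 853 for i = 0, 1, …:
  i=0: 380   i=1: 254   i=2: 502   i=3: 569
  i=4: 735
Match at i=4, j=9: x = 4·17 + 9 = 77.

77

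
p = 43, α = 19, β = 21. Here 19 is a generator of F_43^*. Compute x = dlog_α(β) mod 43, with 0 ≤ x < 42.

Baby-step giant-step with m = ceil(sqrt(42)) = 7.
Baby table (19^j mod 43 for j=0..6):
  0:1  1:19  2:17  3:22  4:31  5:30  6:11
Giant step factor: 19^(-7) ≡ 7 (mod 43).
Scan 21·7^i mod 43 for i = 0, 1, …:
  i=0: 21   i=1: 18   i=2: 40   i=3: 22
Match at i=3, j=3: x = 3·7 + 3 = 24.

24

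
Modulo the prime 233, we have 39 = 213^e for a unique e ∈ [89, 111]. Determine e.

103

Compute 213^89 mod 233 = 111, then multiply by 213 repeatedly:
  213^89=111  213^90=110  213^91=130  213^92=196  213^93=41
  213^94=112  213^95=90  213^96=64  213^97=118  213^98=203
  213^99=134  213^100=116  213^101=10  213^102=33  213^103=39
Found 39 at exponent 103.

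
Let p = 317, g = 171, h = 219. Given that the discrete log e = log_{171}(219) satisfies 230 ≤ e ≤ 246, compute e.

239

Compute 171^230 mod 317 = 4, then multiply by 171 repeatedly:
  171^230=4  171^231=50  171^232=308  171^233=46  171^234=258
  171^235=55  171^236=212  171^237=114  171^238=157  171^239=219
Found 219 at exponent 239.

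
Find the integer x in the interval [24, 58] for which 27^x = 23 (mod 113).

51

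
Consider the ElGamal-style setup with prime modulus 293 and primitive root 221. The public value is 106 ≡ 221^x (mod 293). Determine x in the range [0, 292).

Baby-step giant-step with m = ceil(sqrt(292)) = 18.
Baby table (221^j mod 293 for j=0..17):
  0:1  1:221  2:203  3:34  4:189  5:163  6:277  7:273
  8:268  9:42  10:199  11:29  12:256  13:27  14:107  15:207
  16:39  17:122
Giant step factor: 221^(-18) ≡ 49 (mod 293).
Scan 106·49^i mod 293 for i = 0, 1, …:
  i=0: 106   i=1: 213   i=2: 182   i=3: 128
  i=4: 119   i=5: 264   i=6: 44   i=7: 105
  i=8: 164   i=9: 125   i=10: 265   i=11: 93
  i=12: 162   i=13: 27
Match at i=13, j=13: x = 13·18 + 13 = 247.

247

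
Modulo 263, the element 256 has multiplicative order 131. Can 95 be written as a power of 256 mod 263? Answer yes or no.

yes

95 ∈ ⟨256⟩ iff 95^131 ≡ 1 (mod 263), since |⟨256⟩| = 131.
95^131 mod 263 = 1.
Since 1 = 1, 95 lies in the subgroup.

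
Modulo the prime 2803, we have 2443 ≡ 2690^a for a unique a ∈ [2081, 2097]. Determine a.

Compute 2690^2081 mod 2803 = 691, then multiply by 2690 repeatedly:
  2690^2081=691  2690^2082=401  2690^2083=2338  2690^2084=2091  2690^2085=1972
  2690^2086=1404  2690^2087=1119  2690^2088=2491  2690^2089=1620  2690^2090=1938
  2690^2091=2443
Found 2443 at exponent 2091.

2091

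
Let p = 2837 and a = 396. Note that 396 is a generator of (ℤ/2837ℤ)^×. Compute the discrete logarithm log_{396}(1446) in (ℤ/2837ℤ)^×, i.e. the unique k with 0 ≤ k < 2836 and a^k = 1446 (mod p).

735

Baby-step giant-step with m = ceil(sqrt(2836)) = 54.
Baby table (396^j mod 2837 for j=0..53):
  0:1  1:396  2:781  3:43  4:6  5:2376  6:1849  7:258
  8:36  9:71  10:2583  11:1548  12:216  13:426  14:1313  15:777
  16:1296  17:2556  18:2204  19:1825  20:2102  21:1151  22:1876  23:2439
  24:1264  25:1232  26:2745  27:449  28:1910  29:1718  30:2285  31:2694
  32:112  33:1797  34:2362  35:1979  36:672  37:2271  38:2824  39:526
  40:1195  41:2278  42:2759  43:319  44:1496  45:2320  46:2369  47:1914
  48:465  49:2572  50:29  51:136  52:2790  53:1247
Giant step factor: 396^(-54) ≡ 2462 (mod 2837).
Scan 1446·2462^i mod 2837 for i = 0, 1, …:
  i=0: 1446   i=1: 2454   i=2: 1775   i=3: 1070
  i=4: 1604   i=5: 2781   i=6: 1141   i=7: 512
  i=8: 916   i=9: 2614   i=10: 1352   i=11: 823
  i=12: 608   i=13: 1797
Match at i=13, j=33: k = 13·54 + 33 = 735.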